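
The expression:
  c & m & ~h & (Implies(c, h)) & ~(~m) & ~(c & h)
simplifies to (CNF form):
False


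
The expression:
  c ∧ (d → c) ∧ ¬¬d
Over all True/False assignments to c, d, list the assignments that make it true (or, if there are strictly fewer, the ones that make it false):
is true only for:
  c=True, d=True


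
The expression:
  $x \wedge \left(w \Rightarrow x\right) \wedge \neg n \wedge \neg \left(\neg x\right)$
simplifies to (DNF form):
$x \wedge \neg n$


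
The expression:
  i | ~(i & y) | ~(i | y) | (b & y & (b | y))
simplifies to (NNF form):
True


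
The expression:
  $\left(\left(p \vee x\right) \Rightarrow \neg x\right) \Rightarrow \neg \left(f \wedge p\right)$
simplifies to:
$x \vee \neg f \vee \neg p$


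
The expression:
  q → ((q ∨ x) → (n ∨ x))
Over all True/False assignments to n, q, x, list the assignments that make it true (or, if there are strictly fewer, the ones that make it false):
is false only for:
  n=False, q=True, x=False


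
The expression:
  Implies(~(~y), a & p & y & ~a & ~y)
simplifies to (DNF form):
~y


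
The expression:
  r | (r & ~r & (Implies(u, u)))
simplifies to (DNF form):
r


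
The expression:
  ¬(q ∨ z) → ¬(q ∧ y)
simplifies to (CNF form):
True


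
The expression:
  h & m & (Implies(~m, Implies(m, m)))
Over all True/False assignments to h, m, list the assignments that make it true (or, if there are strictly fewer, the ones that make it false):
is true only for:
  h=True, m=True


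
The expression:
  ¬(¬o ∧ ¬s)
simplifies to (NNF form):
o ∨ s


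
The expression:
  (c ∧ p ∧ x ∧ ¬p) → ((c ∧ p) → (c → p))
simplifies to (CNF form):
True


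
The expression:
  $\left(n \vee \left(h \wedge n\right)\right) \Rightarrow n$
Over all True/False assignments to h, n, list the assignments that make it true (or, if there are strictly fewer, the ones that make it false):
is always true.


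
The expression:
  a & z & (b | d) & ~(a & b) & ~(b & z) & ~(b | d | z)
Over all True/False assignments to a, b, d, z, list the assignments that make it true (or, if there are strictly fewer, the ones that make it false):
is never true.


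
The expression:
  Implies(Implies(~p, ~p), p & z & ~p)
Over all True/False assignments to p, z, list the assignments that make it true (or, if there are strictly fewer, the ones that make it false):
is never true.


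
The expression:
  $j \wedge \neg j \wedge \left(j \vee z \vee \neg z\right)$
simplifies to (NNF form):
$\text{False}$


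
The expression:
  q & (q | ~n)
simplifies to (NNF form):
q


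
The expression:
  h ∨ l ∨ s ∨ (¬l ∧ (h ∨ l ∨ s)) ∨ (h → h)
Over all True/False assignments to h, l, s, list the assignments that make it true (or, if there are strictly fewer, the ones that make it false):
is always true.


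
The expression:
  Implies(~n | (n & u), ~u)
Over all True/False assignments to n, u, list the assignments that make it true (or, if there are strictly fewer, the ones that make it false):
is true only for:
  n=False, u=False;
  n=True, u=False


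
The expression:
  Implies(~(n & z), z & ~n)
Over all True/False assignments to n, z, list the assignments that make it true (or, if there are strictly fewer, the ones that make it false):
is true only for:
  n=False, z=True;
  n=True, z=True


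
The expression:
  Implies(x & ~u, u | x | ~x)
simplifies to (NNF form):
True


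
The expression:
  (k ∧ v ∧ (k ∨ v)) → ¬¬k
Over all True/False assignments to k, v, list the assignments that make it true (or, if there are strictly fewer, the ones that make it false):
is always true.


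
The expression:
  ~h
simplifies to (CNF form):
~h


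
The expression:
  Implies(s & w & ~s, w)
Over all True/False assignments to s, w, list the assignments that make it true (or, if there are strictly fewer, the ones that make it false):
is always true.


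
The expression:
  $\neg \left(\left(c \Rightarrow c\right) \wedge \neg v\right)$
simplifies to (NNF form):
$v$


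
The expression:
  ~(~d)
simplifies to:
d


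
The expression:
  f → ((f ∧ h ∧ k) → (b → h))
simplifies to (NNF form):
True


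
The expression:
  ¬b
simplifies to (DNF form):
¬b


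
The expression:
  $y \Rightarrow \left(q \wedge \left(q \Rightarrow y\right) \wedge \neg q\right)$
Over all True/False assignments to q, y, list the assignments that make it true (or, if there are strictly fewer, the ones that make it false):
is true only for:
  q=False, y=False;
  q=True, y=False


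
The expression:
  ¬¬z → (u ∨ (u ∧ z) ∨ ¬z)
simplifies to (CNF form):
u ∨ ¬z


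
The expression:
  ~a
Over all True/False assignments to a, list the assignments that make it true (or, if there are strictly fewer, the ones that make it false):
is true only for:
  a=False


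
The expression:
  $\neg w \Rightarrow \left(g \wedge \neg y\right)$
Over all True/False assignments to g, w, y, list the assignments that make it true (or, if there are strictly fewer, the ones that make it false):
is false only for:
  g=False, w=False, y=False;
  g=False, w=False, y=True;
  g=True, w=False, y=True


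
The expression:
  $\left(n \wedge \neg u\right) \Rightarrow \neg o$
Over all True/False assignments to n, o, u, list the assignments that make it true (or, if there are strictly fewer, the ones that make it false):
is false only for:
  n=True, o=True, u=False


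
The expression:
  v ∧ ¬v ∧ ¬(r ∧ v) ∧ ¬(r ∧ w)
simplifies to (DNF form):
False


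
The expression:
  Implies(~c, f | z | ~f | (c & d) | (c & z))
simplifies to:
True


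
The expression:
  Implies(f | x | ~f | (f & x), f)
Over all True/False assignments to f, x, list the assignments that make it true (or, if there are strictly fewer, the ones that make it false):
is true only for:
  f=True, x=False;
  f=True, x=True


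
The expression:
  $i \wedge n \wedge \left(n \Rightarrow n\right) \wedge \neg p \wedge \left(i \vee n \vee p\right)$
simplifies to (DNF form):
$i \wedge n \wedge \neg p$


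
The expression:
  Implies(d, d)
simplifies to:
True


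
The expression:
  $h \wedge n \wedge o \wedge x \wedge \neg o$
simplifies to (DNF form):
$\text{False}$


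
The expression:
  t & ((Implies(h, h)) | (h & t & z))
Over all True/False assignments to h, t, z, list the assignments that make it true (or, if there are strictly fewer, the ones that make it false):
is true only for:
  h=False, t=True, z=False;
  h=False, t=True, z=True;
  h=True, t=True, z=False;
  h=True, t=True, z=True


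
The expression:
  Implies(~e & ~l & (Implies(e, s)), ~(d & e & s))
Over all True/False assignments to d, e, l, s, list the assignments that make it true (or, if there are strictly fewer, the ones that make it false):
is always true.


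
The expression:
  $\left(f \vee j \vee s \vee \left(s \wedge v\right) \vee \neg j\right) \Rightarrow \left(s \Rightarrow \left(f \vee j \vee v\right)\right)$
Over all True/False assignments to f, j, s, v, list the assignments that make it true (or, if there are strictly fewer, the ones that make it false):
is false only for:
  f=False, j=False, s=True, v=False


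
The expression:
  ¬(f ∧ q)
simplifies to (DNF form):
¬f ∨ ¬q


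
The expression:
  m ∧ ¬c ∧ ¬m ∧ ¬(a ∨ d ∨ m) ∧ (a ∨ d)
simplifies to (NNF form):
False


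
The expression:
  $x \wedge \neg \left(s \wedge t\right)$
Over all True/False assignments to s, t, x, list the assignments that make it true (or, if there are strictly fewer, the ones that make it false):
is true only for:
  s=False, t=False, x=True;
  s=False, t=True, x=True;
  s=True, t=False, x=True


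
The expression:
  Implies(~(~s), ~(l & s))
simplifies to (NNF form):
~l | ~s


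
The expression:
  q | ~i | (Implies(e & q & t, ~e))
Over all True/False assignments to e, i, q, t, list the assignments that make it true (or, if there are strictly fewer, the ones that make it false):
is always true.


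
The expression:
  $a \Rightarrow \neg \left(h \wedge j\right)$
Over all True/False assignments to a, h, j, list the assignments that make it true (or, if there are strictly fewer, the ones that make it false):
is false only for:
  a=True, h=True, j=True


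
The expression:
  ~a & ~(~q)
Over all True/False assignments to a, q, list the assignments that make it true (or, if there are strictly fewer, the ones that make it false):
is true only for:
  a=False, q=True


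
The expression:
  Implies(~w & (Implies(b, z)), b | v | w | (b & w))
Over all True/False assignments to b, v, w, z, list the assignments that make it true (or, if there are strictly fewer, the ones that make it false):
is false only for:
  b=False, v=False, w=False, z=False;
  b=False, v=False, w=False, z=True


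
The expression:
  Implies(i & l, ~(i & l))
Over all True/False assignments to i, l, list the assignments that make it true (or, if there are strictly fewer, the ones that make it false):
is false only for:
  i=True, l=True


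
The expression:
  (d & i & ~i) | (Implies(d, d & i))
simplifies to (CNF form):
i | ~d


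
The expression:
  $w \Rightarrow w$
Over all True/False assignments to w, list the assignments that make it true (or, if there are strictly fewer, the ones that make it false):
is always true.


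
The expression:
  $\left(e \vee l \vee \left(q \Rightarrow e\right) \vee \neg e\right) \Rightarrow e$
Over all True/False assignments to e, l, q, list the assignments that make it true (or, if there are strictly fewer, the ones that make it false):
is true only for:
  e=True, l=False, q=False;
  e=True, l=False, q=True;
  e=True, l=True, q=False;
  e=True, l=True, q=True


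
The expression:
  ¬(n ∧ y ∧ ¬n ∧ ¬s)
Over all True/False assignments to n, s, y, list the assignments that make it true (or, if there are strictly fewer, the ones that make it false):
is always true.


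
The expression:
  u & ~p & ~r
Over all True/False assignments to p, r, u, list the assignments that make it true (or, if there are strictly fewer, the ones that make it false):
is true only for:
  p=False, r=False, u=True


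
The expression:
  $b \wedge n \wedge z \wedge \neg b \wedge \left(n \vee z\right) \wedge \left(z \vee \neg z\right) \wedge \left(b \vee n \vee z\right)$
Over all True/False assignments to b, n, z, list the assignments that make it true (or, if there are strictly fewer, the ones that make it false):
is never true.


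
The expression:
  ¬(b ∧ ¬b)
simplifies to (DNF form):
True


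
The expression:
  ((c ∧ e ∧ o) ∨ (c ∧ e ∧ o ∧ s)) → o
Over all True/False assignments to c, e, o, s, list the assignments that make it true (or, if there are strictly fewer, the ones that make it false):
is always true.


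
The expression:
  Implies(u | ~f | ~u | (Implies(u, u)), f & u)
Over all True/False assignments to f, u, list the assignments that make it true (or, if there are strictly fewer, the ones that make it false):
is true only for:
  f=True, u=True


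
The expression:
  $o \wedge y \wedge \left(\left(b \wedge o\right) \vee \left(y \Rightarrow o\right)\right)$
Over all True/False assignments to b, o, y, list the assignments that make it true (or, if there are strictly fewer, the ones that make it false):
is true only for:
  b=False, o=True, y=True;
  b=True, o=True, y=True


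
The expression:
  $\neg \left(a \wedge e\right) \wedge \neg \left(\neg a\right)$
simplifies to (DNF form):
$a \wedge \neg e$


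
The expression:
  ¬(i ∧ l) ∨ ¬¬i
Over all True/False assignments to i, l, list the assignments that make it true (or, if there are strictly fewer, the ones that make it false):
is always true.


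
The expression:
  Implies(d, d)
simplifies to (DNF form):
True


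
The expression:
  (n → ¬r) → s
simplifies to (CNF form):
(n ∨ s) ∧ (r ∨ s)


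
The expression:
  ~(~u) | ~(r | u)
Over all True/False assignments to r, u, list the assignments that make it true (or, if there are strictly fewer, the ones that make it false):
is false only for:
  r=True, u=False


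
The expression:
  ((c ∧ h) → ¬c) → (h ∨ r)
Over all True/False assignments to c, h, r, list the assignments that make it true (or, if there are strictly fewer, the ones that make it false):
is false only for:
  c=False, h=False, r=False;
  c=True, h=False, r=False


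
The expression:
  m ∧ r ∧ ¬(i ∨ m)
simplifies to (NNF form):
False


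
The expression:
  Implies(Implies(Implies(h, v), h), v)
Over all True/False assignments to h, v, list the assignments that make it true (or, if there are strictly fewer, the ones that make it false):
is false only for:
  h=True, v=False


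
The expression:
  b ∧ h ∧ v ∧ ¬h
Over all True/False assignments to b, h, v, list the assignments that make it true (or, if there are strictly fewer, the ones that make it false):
is never true.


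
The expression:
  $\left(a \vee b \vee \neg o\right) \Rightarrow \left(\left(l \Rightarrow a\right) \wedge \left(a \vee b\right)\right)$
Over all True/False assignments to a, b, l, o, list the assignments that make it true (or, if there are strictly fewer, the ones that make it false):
is false only for:
  a=False, b=False, l=False, o=False;
  a=False, b=False, l=True, o=False;
  a=False, b=True, l=True, o=False;
  a=False, b=True, l=True, o=True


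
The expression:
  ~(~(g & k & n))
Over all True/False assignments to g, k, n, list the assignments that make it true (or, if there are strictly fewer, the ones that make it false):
is true only for:
  g=True, k=True, n=True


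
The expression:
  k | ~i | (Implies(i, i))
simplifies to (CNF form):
True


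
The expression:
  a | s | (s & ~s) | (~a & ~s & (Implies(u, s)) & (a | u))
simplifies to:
a | s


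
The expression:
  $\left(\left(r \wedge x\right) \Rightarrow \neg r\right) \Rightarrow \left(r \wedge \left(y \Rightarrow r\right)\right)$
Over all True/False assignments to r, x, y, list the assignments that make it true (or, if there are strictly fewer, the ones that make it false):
is true only for:
  r=True, x=False, y=False;
  r=True, x=False, y=True;
  r=True, x=True, y=False;
  r=True, x=True, y=True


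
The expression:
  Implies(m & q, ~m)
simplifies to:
~m | ~q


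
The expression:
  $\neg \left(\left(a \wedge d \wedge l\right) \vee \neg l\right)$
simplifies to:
$l \wedge \left(\neg a \vee \neg d\right)$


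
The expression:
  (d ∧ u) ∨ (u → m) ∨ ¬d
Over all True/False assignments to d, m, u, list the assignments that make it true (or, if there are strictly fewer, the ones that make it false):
is always true.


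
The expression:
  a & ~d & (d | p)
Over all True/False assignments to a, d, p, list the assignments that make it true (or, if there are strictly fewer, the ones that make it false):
is true only for:
  a=True, d=False, p=True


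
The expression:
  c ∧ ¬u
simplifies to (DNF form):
c ∧ ¬u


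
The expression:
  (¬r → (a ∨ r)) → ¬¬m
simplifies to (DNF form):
m ∨ (¬a ∧ ¬r)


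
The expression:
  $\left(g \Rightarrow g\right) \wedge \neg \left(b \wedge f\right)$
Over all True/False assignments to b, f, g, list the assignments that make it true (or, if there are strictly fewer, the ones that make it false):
is false only for:
  b=True, f=True, g=False;
  b=True, f=True, g=True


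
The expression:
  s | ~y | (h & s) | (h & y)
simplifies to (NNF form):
h | s | ~y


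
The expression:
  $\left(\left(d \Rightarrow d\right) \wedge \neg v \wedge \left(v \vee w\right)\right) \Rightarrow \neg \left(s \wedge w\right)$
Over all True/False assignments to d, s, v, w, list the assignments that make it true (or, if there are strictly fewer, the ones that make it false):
is false only for:
  d=False, s=True, v=False, w=True;
  d=True, s=True, v=False, w=True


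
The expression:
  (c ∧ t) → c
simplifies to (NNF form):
True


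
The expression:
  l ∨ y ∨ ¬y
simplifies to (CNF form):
True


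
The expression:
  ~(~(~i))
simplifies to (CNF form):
~i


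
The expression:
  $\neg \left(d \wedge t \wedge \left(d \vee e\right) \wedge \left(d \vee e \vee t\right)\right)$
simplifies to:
$\neg d \vee \neg t$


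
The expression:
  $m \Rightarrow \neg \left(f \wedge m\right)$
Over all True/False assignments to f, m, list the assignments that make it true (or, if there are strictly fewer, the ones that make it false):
is false only for:
  f=True, m=True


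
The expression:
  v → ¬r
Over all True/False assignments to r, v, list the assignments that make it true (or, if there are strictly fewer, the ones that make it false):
is false only for:
  r=True, v=True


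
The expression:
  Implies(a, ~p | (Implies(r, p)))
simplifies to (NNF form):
True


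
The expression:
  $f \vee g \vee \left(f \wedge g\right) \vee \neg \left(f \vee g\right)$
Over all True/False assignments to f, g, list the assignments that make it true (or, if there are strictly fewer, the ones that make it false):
is always true.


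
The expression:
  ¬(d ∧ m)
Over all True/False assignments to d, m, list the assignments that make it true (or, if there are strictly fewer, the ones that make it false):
is false only for:
  d=True, m=True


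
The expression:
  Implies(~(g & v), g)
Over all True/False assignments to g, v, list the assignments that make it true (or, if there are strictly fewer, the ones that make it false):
is true only for:
  g=True, v=False;
  g=True, v=True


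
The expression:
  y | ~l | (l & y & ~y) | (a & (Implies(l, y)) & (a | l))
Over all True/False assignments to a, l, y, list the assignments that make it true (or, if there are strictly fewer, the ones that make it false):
is false only for:
  a=False, l=True, y=False;
  a=True, l=True, y=False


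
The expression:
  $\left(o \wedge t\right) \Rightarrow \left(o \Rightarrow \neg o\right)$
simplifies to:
$\neg o \vee \neg t$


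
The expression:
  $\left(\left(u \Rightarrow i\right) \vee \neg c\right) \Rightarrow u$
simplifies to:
$u$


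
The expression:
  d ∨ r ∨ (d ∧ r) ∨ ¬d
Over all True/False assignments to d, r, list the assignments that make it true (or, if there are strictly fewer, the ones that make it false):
is always true.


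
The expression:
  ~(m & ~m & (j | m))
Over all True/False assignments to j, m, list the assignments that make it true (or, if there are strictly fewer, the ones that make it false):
is always true.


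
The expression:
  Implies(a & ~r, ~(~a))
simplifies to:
True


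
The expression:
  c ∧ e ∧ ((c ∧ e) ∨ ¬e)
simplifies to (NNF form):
c ∧ e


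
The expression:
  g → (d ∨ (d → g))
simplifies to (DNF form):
True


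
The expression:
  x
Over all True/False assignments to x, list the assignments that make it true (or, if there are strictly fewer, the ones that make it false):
is true only for:
  x=True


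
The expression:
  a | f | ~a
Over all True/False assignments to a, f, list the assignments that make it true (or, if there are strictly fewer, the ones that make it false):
is always true.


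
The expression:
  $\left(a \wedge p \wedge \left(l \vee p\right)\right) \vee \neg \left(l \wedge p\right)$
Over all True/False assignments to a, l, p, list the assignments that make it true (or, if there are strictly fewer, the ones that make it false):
is false only for:
  a=False, l=True, p=True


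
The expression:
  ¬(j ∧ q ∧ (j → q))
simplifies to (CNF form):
¬j ∨ ¬q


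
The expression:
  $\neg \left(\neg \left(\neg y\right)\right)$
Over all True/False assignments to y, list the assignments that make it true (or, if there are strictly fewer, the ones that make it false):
is true only for:
  y=False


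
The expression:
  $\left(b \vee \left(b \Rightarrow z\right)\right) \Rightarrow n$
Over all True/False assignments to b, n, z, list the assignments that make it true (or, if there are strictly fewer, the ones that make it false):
is true only for:
  b=False, n=True, z=False;
  b=False, n=True, z=True;
  b=True, n=True, z=False;
  b=True, n=True, z=True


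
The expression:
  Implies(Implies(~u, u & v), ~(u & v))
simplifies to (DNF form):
~u | ~v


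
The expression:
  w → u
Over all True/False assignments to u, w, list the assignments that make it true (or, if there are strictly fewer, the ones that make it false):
is false only for:
  u=False, w=True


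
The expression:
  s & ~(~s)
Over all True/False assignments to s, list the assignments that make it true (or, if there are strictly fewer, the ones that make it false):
is true only for:
  s=True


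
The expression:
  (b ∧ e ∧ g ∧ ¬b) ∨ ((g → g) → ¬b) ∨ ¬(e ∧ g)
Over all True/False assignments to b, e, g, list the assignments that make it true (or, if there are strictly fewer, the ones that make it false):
is false only for:
  b=True, e=True, g=True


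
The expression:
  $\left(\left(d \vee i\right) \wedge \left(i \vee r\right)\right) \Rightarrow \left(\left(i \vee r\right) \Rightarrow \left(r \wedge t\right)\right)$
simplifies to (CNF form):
$\left(r \vee \neg i\right) \wedge \left(t \vee \neg i\right) \wedge \left(t \vee \neg d \vee \neg r\right)$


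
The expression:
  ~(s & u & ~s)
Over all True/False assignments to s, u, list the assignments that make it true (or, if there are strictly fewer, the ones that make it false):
is always true.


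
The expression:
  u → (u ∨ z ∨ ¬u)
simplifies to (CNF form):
True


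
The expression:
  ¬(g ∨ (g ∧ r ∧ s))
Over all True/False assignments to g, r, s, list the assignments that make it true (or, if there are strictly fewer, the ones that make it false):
is true only for:
  g=False, r=False, s=False;
  g=False, r=False, s=True;
  g=False, r=True, s=False;
  g=False, r=True, s=True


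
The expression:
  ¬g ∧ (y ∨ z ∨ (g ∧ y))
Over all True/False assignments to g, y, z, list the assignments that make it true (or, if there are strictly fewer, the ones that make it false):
is true only for:
  g=False, y=False, z=True;
  g=False, y=True, z=False;
  g=False, y=True, z=True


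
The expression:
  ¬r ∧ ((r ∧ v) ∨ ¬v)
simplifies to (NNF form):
¬r ∧ ¬v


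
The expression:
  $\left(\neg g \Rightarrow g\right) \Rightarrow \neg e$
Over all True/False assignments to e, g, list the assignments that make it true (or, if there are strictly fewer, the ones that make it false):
is false only for:
  e=True, g=True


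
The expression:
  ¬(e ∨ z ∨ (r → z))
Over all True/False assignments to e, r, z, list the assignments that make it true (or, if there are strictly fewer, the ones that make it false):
is true only for:
  e=False, r=True, z=False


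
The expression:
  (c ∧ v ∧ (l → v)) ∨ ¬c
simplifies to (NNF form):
v ∨ ¬c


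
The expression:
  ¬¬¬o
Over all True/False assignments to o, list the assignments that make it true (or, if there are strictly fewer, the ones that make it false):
is true only for:
  o=False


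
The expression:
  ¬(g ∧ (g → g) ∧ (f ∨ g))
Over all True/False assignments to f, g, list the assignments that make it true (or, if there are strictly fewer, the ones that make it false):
is true only for:
  f=False, g=False;
  f=True, g=False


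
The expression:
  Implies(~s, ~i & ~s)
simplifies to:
s | ~i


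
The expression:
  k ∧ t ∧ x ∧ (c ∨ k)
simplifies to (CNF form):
k ∧ t ∧ x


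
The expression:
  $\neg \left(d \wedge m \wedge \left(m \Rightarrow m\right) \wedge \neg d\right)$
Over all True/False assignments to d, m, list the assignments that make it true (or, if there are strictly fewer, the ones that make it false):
is always true.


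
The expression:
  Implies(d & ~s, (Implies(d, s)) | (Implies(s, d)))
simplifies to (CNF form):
True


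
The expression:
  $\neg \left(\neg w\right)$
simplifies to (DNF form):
$w$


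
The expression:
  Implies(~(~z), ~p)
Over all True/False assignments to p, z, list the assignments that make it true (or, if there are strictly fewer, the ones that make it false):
is false only for:
  p=True, z=True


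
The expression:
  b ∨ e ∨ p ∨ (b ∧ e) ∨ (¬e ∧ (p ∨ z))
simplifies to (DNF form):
b ∨ e ∨ p ∨ z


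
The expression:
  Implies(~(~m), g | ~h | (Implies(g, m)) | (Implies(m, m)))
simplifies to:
True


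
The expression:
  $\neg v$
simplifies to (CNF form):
$\neg v$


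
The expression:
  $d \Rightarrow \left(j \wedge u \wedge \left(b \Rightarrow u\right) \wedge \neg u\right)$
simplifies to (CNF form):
$\neg d$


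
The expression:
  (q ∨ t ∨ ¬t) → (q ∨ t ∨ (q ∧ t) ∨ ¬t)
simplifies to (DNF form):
True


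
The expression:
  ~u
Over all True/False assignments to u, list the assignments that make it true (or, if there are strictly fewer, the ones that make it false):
is true only for:
  u=False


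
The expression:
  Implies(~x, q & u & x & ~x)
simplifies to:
x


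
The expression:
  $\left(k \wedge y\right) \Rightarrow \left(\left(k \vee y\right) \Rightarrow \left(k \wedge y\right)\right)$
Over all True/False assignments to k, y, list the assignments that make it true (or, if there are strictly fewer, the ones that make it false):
is always true.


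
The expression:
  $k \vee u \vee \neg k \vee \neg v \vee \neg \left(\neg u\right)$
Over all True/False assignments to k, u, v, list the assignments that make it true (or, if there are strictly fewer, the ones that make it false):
is always true.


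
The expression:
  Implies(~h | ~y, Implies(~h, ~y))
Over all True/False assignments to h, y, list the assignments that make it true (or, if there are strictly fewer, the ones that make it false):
is false only for:
  h=False, y=True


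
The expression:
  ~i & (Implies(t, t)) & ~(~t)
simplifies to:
t & ~i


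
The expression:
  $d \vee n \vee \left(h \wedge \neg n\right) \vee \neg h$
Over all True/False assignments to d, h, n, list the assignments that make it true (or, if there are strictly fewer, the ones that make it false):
is always true.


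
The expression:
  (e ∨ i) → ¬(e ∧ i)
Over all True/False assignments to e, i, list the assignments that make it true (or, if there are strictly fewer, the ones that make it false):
is false only for:
  e=True, i=True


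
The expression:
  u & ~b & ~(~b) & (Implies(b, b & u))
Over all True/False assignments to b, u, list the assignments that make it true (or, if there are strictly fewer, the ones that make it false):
is never true.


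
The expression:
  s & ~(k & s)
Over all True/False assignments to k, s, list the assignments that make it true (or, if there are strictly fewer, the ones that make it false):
is true only for:
  k=False, s=True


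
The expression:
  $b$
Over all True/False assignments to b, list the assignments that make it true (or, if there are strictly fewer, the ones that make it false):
is true only for:
  b=True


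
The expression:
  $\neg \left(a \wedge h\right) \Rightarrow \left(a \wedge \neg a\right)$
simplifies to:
$a \wedge h$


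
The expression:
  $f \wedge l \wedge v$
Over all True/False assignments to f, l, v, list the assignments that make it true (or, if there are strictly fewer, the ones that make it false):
is true only for:
  f=True, l=True, v=True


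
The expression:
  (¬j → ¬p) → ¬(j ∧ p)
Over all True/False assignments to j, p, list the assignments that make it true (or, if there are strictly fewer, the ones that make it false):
is false only for:
  j=True, p=True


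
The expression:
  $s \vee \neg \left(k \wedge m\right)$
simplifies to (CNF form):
$s \vee \neg k \vee \neg m$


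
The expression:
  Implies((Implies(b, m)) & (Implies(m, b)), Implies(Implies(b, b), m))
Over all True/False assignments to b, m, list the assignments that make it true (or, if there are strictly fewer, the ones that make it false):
is false only for:
  b=False, m=False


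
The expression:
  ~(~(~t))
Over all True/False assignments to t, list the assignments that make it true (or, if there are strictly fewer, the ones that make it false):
is true only for:
  t=False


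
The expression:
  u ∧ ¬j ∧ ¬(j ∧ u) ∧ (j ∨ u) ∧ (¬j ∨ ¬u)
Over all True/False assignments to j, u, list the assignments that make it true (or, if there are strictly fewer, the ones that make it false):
is true only for:
  j=False, u=True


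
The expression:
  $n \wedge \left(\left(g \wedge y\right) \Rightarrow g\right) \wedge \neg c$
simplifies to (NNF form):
$n \wedge \neg c$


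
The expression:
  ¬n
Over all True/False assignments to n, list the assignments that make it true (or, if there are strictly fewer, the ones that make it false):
is true only for:
  n=False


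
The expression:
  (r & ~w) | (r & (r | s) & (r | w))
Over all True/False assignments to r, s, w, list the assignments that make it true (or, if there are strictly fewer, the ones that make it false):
is true only for:
  r=True, s=False, w=False;
  r=True, s=False, w=True;
  r=True, s=True, w=False;
  r=True, s=True, w=True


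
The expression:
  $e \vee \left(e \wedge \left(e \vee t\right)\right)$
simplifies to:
$e$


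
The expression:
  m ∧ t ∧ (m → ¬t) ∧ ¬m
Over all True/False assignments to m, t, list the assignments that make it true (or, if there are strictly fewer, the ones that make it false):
is never true.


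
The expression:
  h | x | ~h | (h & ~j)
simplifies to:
True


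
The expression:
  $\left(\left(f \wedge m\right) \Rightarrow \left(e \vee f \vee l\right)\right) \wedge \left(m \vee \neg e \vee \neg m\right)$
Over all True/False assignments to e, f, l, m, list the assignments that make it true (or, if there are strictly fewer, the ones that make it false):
is always true.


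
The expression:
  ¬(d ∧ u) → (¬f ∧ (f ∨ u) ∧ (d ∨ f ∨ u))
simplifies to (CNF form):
u ∧ (d ∨ ¬f)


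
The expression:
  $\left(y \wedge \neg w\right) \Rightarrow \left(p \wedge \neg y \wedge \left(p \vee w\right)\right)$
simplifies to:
$w \vee \neg y$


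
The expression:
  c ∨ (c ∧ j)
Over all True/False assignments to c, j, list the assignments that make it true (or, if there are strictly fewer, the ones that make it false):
is true only for:
  c=True, j=False;
  c=True, j=True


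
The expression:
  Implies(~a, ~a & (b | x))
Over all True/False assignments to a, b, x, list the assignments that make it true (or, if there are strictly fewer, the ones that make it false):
is false only for:
  a=False, b=False, x=False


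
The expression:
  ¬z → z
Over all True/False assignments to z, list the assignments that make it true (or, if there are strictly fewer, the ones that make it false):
is true only for:
  z=True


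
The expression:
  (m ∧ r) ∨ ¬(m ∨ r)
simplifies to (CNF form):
(m ∨ ¬r) ∧ (r ∨ ¬m)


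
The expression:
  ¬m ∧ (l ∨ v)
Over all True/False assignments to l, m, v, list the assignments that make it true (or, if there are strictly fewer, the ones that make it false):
is true only for:
  l=False, m=False, v=True;
  l=True, m=False, v=False;
  l=True, m=False, v=True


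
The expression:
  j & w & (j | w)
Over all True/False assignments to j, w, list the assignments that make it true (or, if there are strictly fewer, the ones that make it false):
is true only for:
  j=True, w=True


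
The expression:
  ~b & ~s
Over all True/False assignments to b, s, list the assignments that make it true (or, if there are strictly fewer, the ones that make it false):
is true only for:
  b=False, s=False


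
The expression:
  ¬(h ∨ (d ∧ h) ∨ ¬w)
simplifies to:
w ∧ ¬h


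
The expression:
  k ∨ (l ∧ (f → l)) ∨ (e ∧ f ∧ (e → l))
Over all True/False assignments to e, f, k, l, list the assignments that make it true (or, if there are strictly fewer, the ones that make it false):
is false only for:
  e=False, f=False, k=False, l=False;
  e=False, f=True, k=False, l=False;
  e=True, f=False, k=False, l=False;
  e=True, f=True, k=False, l=False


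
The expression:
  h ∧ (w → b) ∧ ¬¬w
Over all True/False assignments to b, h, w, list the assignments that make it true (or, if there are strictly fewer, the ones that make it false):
is true only for:
  b=True, h=True, w=True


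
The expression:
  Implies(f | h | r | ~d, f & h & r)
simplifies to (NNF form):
(f & h & r) | (d & ~f & ~h & ~r)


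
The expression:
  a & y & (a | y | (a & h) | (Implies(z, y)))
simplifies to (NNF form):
a & y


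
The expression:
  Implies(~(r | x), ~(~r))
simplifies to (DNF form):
r | x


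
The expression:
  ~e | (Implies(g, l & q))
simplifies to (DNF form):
~e | ~g | (l & q)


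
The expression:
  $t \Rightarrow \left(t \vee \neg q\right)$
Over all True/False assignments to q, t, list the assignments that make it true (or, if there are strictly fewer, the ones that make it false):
is always true.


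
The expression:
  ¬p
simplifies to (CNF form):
¬p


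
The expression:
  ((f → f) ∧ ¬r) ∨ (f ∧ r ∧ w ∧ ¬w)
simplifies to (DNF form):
¬r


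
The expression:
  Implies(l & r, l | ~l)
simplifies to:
True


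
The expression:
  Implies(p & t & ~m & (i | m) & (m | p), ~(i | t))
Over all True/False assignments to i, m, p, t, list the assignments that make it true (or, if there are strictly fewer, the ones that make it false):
is false only for:
  i=True, m=False, p=True, t=True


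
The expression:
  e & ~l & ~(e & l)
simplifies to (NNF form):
e & ~l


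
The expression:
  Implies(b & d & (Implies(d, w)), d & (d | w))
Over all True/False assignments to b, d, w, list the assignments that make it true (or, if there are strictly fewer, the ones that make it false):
is always true.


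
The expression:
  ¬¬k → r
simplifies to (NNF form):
r ∨ ¬k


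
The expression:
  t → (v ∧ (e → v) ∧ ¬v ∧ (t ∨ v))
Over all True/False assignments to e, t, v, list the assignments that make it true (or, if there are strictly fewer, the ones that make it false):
is true only for:
  e=False, t=False, v=False;
  e=False, t=False, v=True;
  e=True, t=False, v=False;
  e=True, t=False, v=True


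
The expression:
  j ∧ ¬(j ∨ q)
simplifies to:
False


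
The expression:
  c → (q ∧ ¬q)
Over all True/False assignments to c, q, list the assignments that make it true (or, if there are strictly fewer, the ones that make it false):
is true only for:
  c=False, q=False;
  c=False, q=True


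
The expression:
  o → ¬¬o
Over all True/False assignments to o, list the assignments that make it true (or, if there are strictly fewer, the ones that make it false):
is always true.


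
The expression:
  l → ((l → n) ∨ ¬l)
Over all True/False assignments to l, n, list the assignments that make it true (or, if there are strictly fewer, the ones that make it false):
is false only for:
  l=True, n=False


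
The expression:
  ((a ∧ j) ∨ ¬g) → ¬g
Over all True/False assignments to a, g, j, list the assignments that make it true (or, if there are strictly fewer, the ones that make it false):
is false only for:
  a=True, g=True, j=True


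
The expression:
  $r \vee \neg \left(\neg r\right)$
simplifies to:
$r$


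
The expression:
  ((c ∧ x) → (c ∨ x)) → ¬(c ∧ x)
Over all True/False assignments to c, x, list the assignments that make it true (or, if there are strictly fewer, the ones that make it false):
is false only for:
  c=True, x=True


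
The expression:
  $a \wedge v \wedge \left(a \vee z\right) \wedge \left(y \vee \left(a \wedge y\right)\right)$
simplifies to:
$a \wedge v \wedge y$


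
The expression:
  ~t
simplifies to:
~t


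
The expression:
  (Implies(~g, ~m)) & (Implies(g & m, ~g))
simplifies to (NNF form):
~m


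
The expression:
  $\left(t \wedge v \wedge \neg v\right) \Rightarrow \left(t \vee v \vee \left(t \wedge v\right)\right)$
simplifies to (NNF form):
$\text{True}$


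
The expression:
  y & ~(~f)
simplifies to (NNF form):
f & y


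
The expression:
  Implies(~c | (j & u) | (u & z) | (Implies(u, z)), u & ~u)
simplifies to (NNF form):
c & u & ~j & ~z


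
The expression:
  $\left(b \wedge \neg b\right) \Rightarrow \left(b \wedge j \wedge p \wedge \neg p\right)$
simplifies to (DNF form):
$\text{True}$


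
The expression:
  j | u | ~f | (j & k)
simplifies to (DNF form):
j | u | ~f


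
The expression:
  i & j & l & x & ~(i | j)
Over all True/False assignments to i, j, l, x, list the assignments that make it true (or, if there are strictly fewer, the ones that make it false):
is never true.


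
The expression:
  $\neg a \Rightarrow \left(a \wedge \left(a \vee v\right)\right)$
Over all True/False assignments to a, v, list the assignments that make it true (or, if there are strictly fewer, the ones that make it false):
is true only for:
  a=True, v=False;
  a=True, v=True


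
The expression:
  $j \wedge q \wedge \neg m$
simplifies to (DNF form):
$j \wedge q \wedge \neg m$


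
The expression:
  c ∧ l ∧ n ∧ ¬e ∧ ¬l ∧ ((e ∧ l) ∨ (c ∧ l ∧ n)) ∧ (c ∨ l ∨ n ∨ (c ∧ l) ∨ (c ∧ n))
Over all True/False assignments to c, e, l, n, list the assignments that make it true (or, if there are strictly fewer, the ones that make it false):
is never true.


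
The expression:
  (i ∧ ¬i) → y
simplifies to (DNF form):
True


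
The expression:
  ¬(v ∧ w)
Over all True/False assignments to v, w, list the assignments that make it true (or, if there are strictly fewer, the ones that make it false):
is false only for:
  v=True, w=True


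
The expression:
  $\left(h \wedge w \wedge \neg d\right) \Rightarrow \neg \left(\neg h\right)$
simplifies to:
$\text{True}$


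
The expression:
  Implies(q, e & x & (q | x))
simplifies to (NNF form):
~q | (e & x)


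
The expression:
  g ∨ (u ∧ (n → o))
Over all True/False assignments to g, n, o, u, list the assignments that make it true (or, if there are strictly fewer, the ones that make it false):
is false only for:
  g=False, n=False, o=False, u=False;
  g=False, n=False, o=True, u=False;
  g=False, n=True, o=False, u=False;
  g=False, n=True, o=False, u=True;
  g=False, n=True, o=True, u=False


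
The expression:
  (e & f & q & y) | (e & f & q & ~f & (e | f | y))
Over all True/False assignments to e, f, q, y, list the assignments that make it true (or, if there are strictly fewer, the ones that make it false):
is true only for:
  e=True, f=True, q=True, y=True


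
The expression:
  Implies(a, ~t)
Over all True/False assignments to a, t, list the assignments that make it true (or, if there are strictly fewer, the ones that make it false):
is false only for:
  a=True, t=True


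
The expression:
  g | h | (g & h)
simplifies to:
g | h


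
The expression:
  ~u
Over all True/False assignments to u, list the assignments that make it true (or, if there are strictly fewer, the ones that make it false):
is true only for:
  u=False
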